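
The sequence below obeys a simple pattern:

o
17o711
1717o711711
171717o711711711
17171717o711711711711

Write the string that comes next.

s(k+1) = 17·s(k)·711, so each term gains 17 as a prefix and 711 as a suffix.
So the next term is 17·17171717o711711711711·711.

1717171717o711711711711711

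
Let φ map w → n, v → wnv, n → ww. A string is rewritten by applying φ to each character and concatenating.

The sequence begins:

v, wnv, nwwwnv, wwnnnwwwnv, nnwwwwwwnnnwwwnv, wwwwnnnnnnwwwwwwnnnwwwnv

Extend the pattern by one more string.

Rewriting the 24 symbols of wwwwnnnnnnwwwwwwnnnwwwnv one by one yields n n n n ww ww ww ww ww ww n n n n n n ww ww ww n n n ww wnv; concatenated:

nnnnwwwwwwwwwwwwnnnnnnwwwwwwnnnwwwnv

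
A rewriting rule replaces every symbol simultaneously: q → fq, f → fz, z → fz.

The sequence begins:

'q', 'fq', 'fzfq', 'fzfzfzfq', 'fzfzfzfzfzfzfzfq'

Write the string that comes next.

fzfzfzfzfzfzfzfzfzfzfzfzfzfzfzfq

Replace each of the 16 characters of fzfzfzfzfzfzfzfq in place — fz fz fz fz fz fz fz fz fz fz fz fz fz fz fz fq — and concatenate.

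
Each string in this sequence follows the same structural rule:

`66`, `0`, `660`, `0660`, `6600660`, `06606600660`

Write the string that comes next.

From term 3 onward, concatenate the second-to-last term with the last: 66·0 = 660, 0·660 = 0660, …
Continuing: 6600660 · 06606600660 gives term 7.

660066006606600660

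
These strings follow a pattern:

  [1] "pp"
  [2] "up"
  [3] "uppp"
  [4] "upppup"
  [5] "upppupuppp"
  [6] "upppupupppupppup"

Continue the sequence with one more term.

upppupupppupppupupppupuppp

This is a Fibonacci-style word recurrence s(k) = s(k−1)·s(k−2): e.g. up·pp = uppp.
Continuing: upppupupppupppup · upppupuppp gives term 7.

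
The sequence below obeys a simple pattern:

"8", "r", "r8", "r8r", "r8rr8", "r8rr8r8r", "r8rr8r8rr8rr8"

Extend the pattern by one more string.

r8rr8r8rr8rr8r8rr8r8r

From term 3 onward, concatenate the last term with the second-to-last: r·8 = r8, r8·r = r8r, …
Continuing: r8rr8r8rr8rr8 · r8rr8r8r gives term 8.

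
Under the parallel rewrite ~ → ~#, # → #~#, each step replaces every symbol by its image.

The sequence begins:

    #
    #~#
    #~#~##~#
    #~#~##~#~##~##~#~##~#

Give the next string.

Applying the rule to each of the 21 symbols of #~#~##~#~##~##~#~##~# gives the pieces #~# ~# #~# ~# #~# #~# ~# #~# ~# #~# #~# ~# #~# #~# ~# #~# ~# #~# #~# ~# #~#, which concatenate to the answer.

#~#~##~#~##~##~#~##~#~##~##~#~##~##~#~##~#~##~##~#~##~#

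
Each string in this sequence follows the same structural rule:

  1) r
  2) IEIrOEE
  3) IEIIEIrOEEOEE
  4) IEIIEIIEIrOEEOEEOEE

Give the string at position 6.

Each term wraps the previous one in IEI on the left and OEE on the right.
From IEIIEIIEIrOEEOEEOEE, 2 further steps: IEIIEIIEIrOEEOEEOEE → IEIIEIIEIIEIrOEEOEEOEEOEE → (answer).

IEIIEIIEIIEIIEIrOEEOEEOEEOEEOEE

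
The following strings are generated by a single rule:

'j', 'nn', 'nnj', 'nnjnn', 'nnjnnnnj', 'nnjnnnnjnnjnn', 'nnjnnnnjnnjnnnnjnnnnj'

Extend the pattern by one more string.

nnjnnnnjnnjnnnnjnnnnjnnjnnnnjnnjnn

From term 3 onward, concatenate the last term with the second-to-last: nn·j = nnj, nnj·nn = nnjnn, …
The next term joins nnjnnnnjnnjnnnnjnnnnj and nnjnnnnjnnjnn.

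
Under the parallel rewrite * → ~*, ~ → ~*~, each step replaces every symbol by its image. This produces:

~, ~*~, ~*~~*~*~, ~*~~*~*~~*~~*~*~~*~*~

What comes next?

Rewriting the 21 symbols of ~*~~*~*~~*~~*~*~~*~*~ one by one yields ~*~ ~* ~*~ ~*~ ~* ~*~ ~* ~*~ ~*~ ~* ~*~ ~*~ ~* ~*~ ~* ~*~ ~*~ ~* ~*~ ~* ~*~; concatenated:

~*~~*~*~~*~~*~*~~*~*~~*~~*~*~~*~~*~*~~*~*~~*~~*~*~~*~*~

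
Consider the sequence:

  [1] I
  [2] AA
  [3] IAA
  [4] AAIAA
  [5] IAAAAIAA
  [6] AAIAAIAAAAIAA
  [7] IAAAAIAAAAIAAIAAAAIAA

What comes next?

AAIAAIAAAAIAAIAAAAIAAAAIAAIAAAAIAA

This is a Fibonacci-style word recurrence s(k) = s(k−2)·s(k−1): e.g. I·AA = IAA.
So term 8 is AAIAAIAAAAIAA·IAAAAIAAAAIAAIAAAAIAA.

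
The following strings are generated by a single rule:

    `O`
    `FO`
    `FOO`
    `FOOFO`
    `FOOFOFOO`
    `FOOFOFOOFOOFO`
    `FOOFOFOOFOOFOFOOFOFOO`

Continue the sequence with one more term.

From term 3 onward, concatenate the last term with the second-to-last: FO·O = FOO, FOO·FO = FOOFO, …
Continuing: FOOFOFOOFOOFOFOOFOFOO · FOOFOFOOFOOFO gives term 8.

FOOFOFOOFOOFOFOOFOFOOFOOFOFOOFOOFO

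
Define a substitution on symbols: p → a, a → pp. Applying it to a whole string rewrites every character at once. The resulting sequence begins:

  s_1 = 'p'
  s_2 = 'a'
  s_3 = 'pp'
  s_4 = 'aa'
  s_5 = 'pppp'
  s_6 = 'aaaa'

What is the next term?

Rewriting each symbol of aaaa: a→pp, a→pp, a→pp, a→pp, which concatenates to pp pp pp pp.

pppppppp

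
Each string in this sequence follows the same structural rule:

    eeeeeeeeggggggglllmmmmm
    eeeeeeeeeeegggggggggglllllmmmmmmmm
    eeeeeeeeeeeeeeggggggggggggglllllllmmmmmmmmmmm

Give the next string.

Each string has the form e^{3n+2} g^{3n+1} l^{2n-1} m^{3n-1}, where the shown terms are n = 2, 3, 4.
For the next term, n = 5, so the run lengths are 17, 16, 9, 14.

eeeeeeeeeeeeeeeeegggggggggggggggglllllllllmmmmmmmmmmmmmm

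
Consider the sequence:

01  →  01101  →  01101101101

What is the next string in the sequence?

01101101101101101101101

Each string is two copies of the previous one joined by '1'.
So the next term is two copies of 01101101101 with '1' between the halves.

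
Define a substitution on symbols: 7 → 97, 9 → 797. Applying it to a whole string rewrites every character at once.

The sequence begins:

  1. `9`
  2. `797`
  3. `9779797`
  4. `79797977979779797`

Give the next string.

97797977979779797977979779797977979779797

φ(79797977979779797) expands symbol-by-symbol to 97 797 97 797 97 797 97 97 797 97 797 97 97 797 97 797 97; joining the 17 pieces gives the next term.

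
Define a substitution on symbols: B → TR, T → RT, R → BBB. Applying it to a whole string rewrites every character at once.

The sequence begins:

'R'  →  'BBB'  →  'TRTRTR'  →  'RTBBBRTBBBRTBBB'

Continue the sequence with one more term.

Applying the rule to each of the 15 symbols of RTBBBRTBBBRTBBB gives the pieces BBB RT TR TR TR BBB RT TR TR TR BBB RT TR TR TR, which concatenate to the answer.

BBBRTTRTRTRBBBRTTRTRTRBBBRTTRTRTR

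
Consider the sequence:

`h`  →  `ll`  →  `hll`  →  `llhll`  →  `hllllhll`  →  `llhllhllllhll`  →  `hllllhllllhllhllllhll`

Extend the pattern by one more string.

Each term (from the third on) is the two preceding terms concatenated in order: term 3 = h·ll = hll.
So term 8 is llhllhllllhll·hllllhllllhllhllllhll.

llhllhllllhllhllllhllllhllhllllhll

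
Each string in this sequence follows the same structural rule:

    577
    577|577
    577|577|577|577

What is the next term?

s(k+1) = s(k)·|·s(k) — each term doubles the last with '|' between the halves.
So the next term is two copies of 577|577|577|577 with '|' between the halves.

577|577|577|577|577|577|577|577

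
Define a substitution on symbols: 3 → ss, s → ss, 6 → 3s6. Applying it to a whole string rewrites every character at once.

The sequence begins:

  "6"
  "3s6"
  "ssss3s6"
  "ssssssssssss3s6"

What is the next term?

φ(ssssssssssss3s6) expands symbol-by-symbol to ss ss ss ss ss ss ss ss ss ss ss ss ss ss 3s6; joining the 15 pieces gives the next term.

ssssssssssssssssssssssssssss3s6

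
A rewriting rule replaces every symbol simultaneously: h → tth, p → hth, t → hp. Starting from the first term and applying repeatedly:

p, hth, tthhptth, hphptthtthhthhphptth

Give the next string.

φ(hphptthtthhthhphptth) expands symbol-by-symbol to tth hth tth hth hp hp tth hp hp tth tth hp tth tth hth tth hth hp hp tth; joining the 20 pieces gives the next term.

tthhthtthhthhphptthhphptthtthhptthtthhthtthhthhphptth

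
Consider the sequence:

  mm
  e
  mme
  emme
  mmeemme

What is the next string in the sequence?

emmemmeemme

This is a Fibonacci-style word recurrence s(k) = s(k−2)·s(k−1): e.g. mm·e = mme.
Continuing: emme · mmeemme gives term 6.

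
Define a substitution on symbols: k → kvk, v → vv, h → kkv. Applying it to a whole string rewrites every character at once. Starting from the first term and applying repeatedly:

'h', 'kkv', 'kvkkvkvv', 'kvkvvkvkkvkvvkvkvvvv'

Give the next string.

kvkvvkvkvvvvkvkvvkvkkvkvvkvkvvvvkvkvvkvkvvvvvvvv

Applying the rule to each of the 20 symbols of kvkvvkvkkvkvvkvkvvvv gives the pieces kvk vv kvk vv vv kvk vv kvk kvk vv kvk vv vv kvk vv kvk vv vv vv vv, which concatenate to the answer.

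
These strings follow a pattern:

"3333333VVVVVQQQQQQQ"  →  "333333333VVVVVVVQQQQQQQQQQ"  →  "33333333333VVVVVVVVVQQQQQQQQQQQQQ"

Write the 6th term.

Reading off run lengths: 3 runs 7, 9, 11; V runs 5, 7, 9; Q runs 7, 10, 13 — each is linear in n, where the shown terms are n = 3, 4, 5.
Setting n = 8 gives 17, 15, 22 characters in each block.

33333333333333333VVVVVVVVVVVVVVVQQQQQQQQQQQQQQQQQQQQQQ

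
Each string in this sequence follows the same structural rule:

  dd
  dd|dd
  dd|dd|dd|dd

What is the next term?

Each string is two copies of the previous one joined by '|'.
One more doubling of dd|dd|dd|dd gives the answer.

dd|dd|dd|dd|dd|dd|dd|dd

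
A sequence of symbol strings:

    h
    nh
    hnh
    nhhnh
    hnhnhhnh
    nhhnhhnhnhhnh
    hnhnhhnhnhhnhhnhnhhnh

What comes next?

Each term (from the third on) is the two preceding terms concatenated in order: term 3 = h·nh = hnh.
So term 8 is nhhnhhnhnhhnh·hnhnhhnhnhhnhhnhnhhnh.

nhhnhhnhnhhnhhnhnhhnhnhhnhhnhnhhnh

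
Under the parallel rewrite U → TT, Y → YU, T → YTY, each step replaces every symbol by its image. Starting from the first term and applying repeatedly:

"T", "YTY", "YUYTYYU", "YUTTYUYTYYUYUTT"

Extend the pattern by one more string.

φ(YUTTYUYTYYUYUTT) expands symbol-by-symbol to YU TT YTY YTY YU TT YU YTY YU YU TT YU TT YTY YTY; joining the 15 pieces gives the next term.

YUTTYTYYTYYUTTYUYTYYUYUTTYUTTYTYYTY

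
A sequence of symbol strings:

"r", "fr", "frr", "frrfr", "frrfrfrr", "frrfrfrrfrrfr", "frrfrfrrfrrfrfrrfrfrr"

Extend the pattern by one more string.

frrfrfrrfrrfrfrrfrfrrfrrfrfrrfrrfr

Each term (from the third on) is the previous term followed by the one before it: term 3 = fr·r = frr.
Continuing: frrfrfrrfrrfrfrrfrfrr · frrfrfrrfrrfr gives term 8.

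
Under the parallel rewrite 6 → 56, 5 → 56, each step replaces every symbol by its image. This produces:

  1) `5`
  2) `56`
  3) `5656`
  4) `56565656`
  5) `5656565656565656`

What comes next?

56565656565656565656565656565656

Replace each of the 16 characters of 5656565656565656 in place — 56 56 56 56 56 56 56 56 56 56 56 56 56 56 56 56 — and concatenate.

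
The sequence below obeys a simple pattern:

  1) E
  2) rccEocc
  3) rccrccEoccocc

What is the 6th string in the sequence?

Each term wraps the previous one in rcc on the left and occ on the right.
From rccrccEoccocc, 3 further steps: rccrccEoccocc → rccrccrccEoccoccocc → rccrccrccrccEoccoccoccocc → (answer).

rccrccrccrccrccEoccoccoccoccocc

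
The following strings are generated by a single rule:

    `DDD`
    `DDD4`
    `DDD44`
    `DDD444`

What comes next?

Every step adds 4 to the end: s(k+1) = s(k)·4.
So the next term is DDD444·4.

DDD4444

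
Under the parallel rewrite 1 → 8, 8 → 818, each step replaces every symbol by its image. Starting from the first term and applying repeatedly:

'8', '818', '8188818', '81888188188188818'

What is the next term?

Applying the rule to each of the 17 symbols of 81888188188188818 gives the pieces 818 8 818 818 818 8 818 818 8 818 818 8 818 818 818 8 818, which concatenate to the answer.

81888188188188818818881881888188188188818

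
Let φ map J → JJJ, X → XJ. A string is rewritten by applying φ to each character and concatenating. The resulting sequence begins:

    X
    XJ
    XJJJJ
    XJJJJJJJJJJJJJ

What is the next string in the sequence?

XJJJJJJJJJJJJJJJJJJJJJJJJJJJJJJJJJJJJJJJJ

Replace each of the 14 characters of XJJJJJJJJJJJJJ in place — XJ JJJ JJJ JJJ JJJ JJJ JJJ JJJ JJJ JJJ JJJ JJJ JJJ JJJ — and concatenate.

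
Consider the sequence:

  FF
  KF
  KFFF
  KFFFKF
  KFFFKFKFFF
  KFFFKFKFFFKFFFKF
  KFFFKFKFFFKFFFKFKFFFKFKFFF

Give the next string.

KFFFKFKFFFKFFFKFKFFFKFKFFFKFFFKFKFFFKFFFKF

This is a Fibonacci-style word recurrence s(k) = s(k−1)·s(k−2): e.g. KF·FF = KFFF.
The next term joins KFFFKFKFFFKFFFKFKFFFKFKFFF and KFFFKFKFFFKFFFKF.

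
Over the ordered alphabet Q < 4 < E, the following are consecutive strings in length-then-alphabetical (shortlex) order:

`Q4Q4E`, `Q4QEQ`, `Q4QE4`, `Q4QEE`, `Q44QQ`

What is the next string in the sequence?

Find the rightmost character of Q44QQ below E, bump it to the next letter, and reset everything to its right to Q.

Q44Q4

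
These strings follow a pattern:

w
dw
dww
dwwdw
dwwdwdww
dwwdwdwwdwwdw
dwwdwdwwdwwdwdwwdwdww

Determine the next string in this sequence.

dwwdwdwwdwwdwdwwdwdwwdwwdwdwwdwwdw

This is a Fibonacci-style word recurrence s(k) = s(k−1)·s(k−2): e.g. dw·w = dww.
The next term joins dwwdwdwwdwwdwdwwdwdww and dwwdwdwwdwwdw.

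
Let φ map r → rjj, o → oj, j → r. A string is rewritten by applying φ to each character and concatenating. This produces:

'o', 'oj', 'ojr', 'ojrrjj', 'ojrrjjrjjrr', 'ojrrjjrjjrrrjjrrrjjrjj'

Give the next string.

ojrrjjrjjrrrjjrrrjjrjjrjjrrrjjrjjrjjrrrjjrr

Replace each of the 22 characters of ojrrjjrjjrrrjjrrrjjrjj in place — oj r rjj rjj r r rjj r r rjj rjj rjj r r rjj rjj rjj r r rjj r r — and concatenate.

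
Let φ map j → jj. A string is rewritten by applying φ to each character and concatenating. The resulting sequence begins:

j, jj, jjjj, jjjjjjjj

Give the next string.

jjjjjjjjjjjjjjjj

Expanding jjjjjjjj: j→jj, j→jj, j→jj, j→jj, j→jj, j→jj, j→jj, j→jj. Concatenated: jj jj jj jj jj jj jj jj.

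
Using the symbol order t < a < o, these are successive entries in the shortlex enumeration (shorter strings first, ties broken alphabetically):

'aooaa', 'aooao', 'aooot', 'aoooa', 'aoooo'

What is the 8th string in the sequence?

ottto

Stepping forward 3 times from aoooo: aoooo → otttt → ottta, then the target.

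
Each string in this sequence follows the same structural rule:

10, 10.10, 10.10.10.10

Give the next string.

10.10.10.10.10.10.10.10

Every step duplicates the string with '.' between the halves.
One more doubling of 10.10.10.10 gives the answer.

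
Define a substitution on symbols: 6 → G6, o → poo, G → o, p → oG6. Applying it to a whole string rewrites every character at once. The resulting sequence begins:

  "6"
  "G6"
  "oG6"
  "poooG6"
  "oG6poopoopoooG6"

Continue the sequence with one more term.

Applying the rule to each of the 15 symbols of oG6poopoopoooG6 gives the pieces poo o G6 oG6 poo poo oG6 poo poo oG6 poo poo poo o G6, which concatenate to the answer.

poooG6oG6poopoooG6poopoooG6poopoopoooG6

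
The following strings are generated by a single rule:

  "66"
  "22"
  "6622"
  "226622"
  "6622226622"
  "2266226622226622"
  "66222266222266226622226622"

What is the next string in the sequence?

This is a Fibonacci-style word recurrence s(k) = s(k−2)·s(k−1): e.g. 66·22 = 6622.
So term 8 is 2266226622226622·66222266222266226622226622.

226622662222662266222266222266226622226622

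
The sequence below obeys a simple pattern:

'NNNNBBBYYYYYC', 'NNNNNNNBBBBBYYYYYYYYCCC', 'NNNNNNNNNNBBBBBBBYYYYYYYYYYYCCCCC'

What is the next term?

NNNNNNNNNNNNNBBBBBBBBBYYYYYYYYYYYYYYCCCCCCC

Term n consists of 3n+1 N's, followed by 2n+1 B's, followed by 3n+2 Y's, followed by 2n-1 C's (n = 1, 2, …).
Setting n = 4 gives 13, 9, 14, 7 characters in each block.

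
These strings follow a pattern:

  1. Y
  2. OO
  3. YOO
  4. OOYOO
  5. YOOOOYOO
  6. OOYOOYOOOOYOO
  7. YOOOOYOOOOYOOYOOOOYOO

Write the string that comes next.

OOYOOYOOOOYOOYOOOOYOOOOYOOYOOOOYOO

From term 3 onward, concatenate the second-to-last term with the last: Y·OO = YOO, OO·YOO = OOYOO, …
Continuing: OOYOOYOOOOYOO · YOOOOYOOOOYOOYOOOOYOO gives term 8.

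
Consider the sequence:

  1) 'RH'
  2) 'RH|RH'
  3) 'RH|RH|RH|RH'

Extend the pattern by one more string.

Every step duplicates the string with '|' between the halves.
Doubling RH|RH|RH|RH with '|' between the halves:

RH|RH|RH|RH|RH|RH|RH|RH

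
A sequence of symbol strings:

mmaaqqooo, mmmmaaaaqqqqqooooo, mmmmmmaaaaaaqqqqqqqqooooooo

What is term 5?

mmmmmmmmmmaaaaaaaaaaqqqqqqqqqqqqqqooooooooooo

Reading off run lengths: m runs 2, 4, 6; a runs 2, 4, 6; q runs 2, 5, 8; o runs 3, 5, 7 — each is linear in n (n = 1, 2, …).
For term 5, n = 5, so the run lengths are 10, 10, 14, 11.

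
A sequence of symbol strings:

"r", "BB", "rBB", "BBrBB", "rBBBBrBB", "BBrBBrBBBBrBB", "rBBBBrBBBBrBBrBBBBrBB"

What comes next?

BBrBBrBBBBrBBrBBBBrBBBBrBBrBBBBrBB

This is a Fibonacci-style word recurrence s(k) = s(k−2)·s(k−1): e.g. r·BB = rBB.
So term 8 is BBrBBrBBBBrBB·rBBBBrBBBBrBBrBBBBrBB.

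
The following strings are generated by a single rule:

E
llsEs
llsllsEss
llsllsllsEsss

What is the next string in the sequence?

llsllsllsllsEssss

Every step adds lls to the front and s to the end of the previous string.
One more step from llsllsllsEsss gives the answer.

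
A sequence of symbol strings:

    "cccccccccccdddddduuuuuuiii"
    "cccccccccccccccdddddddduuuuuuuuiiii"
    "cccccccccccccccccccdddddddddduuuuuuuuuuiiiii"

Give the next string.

cccccccccccccccccccccccdddddddddddduuuuuuuuuuuuiiiiii

Reading off run lengths: c runs 11, 15, 19; d runs 6, 8, 10; u runs 6, 8, 10; i runs 3, 4, 5 — each is linear in n, where the shown terms are n = 3, 4, 5.
Setting n = 6 gives 23, 12, 12, 6 characters in each block.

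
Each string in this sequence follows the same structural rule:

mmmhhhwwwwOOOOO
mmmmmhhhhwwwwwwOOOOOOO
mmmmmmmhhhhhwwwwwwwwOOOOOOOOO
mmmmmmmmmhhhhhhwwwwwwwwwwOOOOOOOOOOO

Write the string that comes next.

mmmmmmmmmmmhhhhhhhwwwwwwwwwwwwOOOOOOOOOOOOO

Reading off run lengths: m runs 3, 5, 7, 9; h runs 3, 4, 5, 6; w runs 4, 6, 8, 10; O runs 5, 7, 9, 11 — each is linear in n, where the shown terms are n = 2, 3, 4, 5.
Setting n = 6 gives 11, 7, 12, 13 characters in each block.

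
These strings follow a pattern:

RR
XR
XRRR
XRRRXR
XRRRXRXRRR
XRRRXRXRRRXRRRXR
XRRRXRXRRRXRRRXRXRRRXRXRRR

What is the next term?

XRRRXRXRRRXRRRXRXRRRXRXRRRXRRRXRXRRRXRRRXR

From term 3 onward, concatenate the last term with the second-to-last: XR·RR = XRRR, XRRR·XR = XRRRXR, …
The next term joins XRRRXRXRRRXRRRXRXRRRXRXRRR and XRRRXRXRRRXRRRXR.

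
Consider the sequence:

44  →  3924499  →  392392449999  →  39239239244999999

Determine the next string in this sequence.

3923923923924499999999

s(k+1) = 392·s(k)·99, so each term gains 392 as a prefix and 99 as a suffix.
One more step from 39239239244999999 gives the answer.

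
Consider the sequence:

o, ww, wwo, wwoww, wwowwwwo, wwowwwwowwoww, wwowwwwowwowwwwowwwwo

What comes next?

wwowwwwowwowwwwowwwwowwowwwwowwoww

This is a Fibonacci-style word recurrence s(k) = s(k−1)·s(k−2): e.g. ww·o = wwo.
So term 8 is wwowwwwowwowwwwowwwwo·wwowwwwowwoww.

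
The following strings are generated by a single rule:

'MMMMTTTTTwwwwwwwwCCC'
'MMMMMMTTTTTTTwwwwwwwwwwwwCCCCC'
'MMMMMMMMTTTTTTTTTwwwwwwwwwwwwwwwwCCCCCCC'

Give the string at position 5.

Term n consists of 2n M's, followed by 2n+1 T's, followed by 4n w's, followed by 2n-1 C's, where the shown terms are n = 2, 3, 4.
For term 5, n = 6, so the run lengths are 12, 13, 24, 11.

MMMMMMMMMMMMTTTTTTTTTTTTTwwwwwwwwwwwwwwwwwwwwwwwwCCCCCCCCCCC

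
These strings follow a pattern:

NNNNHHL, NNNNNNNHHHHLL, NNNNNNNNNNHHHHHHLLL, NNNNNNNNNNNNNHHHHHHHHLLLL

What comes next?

Reading off run lengths: N runs 4, 7, 10, 13; H runs 2, 4, 6, 8; L runs 1, 2, 3, 4 — each is linear in n (n = 1, 2, …).
Setting n = 5 gives 16, 10, 5 characters in each block.

NNNNNNNNNNNNNNNNHHHHHHHHHHLLLLL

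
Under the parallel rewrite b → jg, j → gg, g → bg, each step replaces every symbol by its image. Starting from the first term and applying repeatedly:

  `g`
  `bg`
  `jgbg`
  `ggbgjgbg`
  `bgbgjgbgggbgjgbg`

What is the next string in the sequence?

Rewriting the 16 symbols of bgbgjgbgggbgjgbg one by one yields jg bg jg bg gg bg jg bg bg bg jg bg gg bg jg bg; concatenated:

jgbgjgbgggbgjgbgbgbgjgbgggbgjgbg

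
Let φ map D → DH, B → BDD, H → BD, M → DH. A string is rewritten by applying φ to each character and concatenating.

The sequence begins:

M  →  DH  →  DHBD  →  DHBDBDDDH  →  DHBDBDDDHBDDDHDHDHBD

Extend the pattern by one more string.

Replace each of the 20 characters of DHBDBDDDHBDDDHDHDHBD in place — DH BD BDD DH BDD DH DH DH BD BDD DH DH DH BD DH BD DH BD BDD DH — and concatenate.

DHBDBDDDHBDDDHDHDHBDBDDDHDHDHBDDHBDDHBDBDDDH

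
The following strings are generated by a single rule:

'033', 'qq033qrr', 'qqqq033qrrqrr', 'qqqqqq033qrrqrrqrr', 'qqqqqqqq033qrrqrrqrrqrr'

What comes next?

s(k+1) = qq·s(k)·qrr, so each term gains qq as a prefix and qrr as a suffix.
One more step from qqqqqqqq033qrrqrrqrrqrr gives the answer.

qqqqqqqqqq033qrrqrrqrrqrrqrr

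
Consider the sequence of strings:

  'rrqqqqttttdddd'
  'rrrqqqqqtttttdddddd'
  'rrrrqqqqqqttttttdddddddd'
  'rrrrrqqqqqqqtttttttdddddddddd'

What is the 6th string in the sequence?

Each string has the form r^{n} q^{n+2} t^{n+2} d^{2n}, where the shown terms are n = 2, 3, 4, 5.
At n = 7 the blocks have lengths 7, 9, 9, 14.

rrrrrrrqqqqqqqqqtttttttttdddddddddddddd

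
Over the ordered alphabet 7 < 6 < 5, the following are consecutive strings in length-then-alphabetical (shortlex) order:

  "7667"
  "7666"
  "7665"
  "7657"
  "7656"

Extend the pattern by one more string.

Treat 7656 as a base-3 numeral over the given alphabet and add one, carrying through any trailing 5's.

7655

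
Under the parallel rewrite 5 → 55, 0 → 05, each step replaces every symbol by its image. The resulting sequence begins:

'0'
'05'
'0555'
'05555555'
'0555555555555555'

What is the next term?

05555555555555555555555555555555

Applying the rule to each of the 16 symbols of 0555555555555555 gives the pieces 05 55 55 55 55 55 55 55 55 55 55 55 55 55 55 55, which concatenate to the answer.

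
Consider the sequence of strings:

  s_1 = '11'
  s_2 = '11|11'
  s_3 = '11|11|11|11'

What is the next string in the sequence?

11|11|11|11|11|11|11|11

s(k+1) = s(k)·|·s(k) — each term doubles the last with '|' between the halves.
One more doubling of 11|11|11|11 gives the answer.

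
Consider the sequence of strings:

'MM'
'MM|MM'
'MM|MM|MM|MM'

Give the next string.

s(k+1) = s(k)·|·s(k) — each term doubles the last with '|' between the halves.
Doubling MM|MM|MM|MM with '|' between the halves:

MM|MM|MM|MM|MM|MM|MM|MM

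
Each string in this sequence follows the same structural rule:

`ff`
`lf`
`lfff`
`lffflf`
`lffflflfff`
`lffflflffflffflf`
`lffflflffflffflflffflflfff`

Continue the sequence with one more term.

lffflflffflffflflffflflffflffflflffflffflf

This is a Fibonacci-style word recurrence s(k) = s(k−1)·s(k−2): e.g. lf·ff = lfff.
Continuing: lffflflffflffflflffflflfff · lffflflffflffflf gives term 8.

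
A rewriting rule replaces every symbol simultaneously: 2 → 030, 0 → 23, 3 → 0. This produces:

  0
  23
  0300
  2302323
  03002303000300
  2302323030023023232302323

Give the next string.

φ(2302323030023023232302323) expands symbol-by-symbol to 030 0 23 030 0 030 0 23 0 23 23 030 0 23 030 0 030 0 030 0 23 030 0 030 0; joining the 25 pieces gives the next term.

0300230300030023023230300230300030003002303000300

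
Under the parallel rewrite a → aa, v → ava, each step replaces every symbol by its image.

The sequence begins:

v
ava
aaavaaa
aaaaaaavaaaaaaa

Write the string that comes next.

Rewriting the 15 symbols of aaaaaaavaaaaaaa one by one yields aa aa aa aa aa aa aa ava aa aa aa aa aa aa aa; concatenated:

aaaaaaaaaaaaaaavaaaaaaaaaaaaaaa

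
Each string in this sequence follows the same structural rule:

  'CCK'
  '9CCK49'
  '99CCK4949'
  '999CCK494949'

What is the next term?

s(k+1) = 9·s(k)·49, so each term gains 9 as a prefix and 49 as a suffix.
Applying this once more to 999CCK494949:

9999CCK49494949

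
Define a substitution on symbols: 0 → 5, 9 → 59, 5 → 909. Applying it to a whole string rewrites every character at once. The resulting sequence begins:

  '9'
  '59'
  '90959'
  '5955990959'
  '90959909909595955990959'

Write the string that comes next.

Rewriting the 23 symbols of 90959909909595955990959 one by one yields 59 5 59 909 59 59 5 59 59 5 59 909 59 909 59 909 909 59 59 5 59 909 59; concatenated:

595599095959559595599095990959909909595955990959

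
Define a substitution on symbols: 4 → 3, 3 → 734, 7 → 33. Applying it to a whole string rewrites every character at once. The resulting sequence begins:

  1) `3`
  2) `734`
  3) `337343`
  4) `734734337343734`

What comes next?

337343337343734734337343734337343

Applying the rule to each of the 15 symbols of 734734337343734 gives the pieces 33 734 3 33 734 3 734 734 33 734 3 734 33 734 3, which concatenate to the answer.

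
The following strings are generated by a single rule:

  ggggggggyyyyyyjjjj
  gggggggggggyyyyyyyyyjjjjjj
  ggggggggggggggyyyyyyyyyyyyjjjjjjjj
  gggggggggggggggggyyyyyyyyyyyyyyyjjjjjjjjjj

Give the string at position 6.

gggggggggggggggggggggggyyyyyyyyyyyyyyyyyyyyyjjjjjjjjjjjjjj

Term n consists of 3n+2 g's, followed by 3n y's, followed by 2n j's, where the shown terms are n = 2, 3, 4, 5.
At n = 7 the blocks have lengths 23, 21, 14.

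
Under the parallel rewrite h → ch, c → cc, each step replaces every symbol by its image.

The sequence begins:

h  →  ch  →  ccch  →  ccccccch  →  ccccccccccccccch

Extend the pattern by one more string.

Replace each of the 16 characters of ccccccccccccccch in place — cc cc cc cc cc cc cc cc cc cc cc cc cc cc cc ch — and concatenate.

ccccccccccccccccccccccccccccccch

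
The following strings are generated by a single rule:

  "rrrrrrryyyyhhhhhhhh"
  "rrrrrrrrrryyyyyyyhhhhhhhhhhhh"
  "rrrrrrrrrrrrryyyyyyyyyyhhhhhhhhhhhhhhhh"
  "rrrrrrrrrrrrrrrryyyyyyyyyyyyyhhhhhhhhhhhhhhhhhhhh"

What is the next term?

Reading off run lengths: r runs 7, 10, 13, 16; y runs 4, 7, 10, 13; h runs 8, 12, 16, 20 — each is linear in n, where the shown terms are n = 2, 3, 4, 5.
For the next term, n = 6, so the run lengths are 19, 16, 24.

rrrrrrrrrrrrrrrrrrryyyyyyyyyyyyyyyyhhhhhhhhhhhhhhhhhhhhhhhh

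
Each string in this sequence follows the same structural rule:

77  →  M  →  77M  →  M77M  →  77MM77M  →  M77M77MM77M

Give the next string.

From term 3 onward, concatenate the second-to-last term with the last: 77·M = 77M, M·77M = M77M, …
So term 7 is 77MM77M·M77M77MM77M.

77MM77MM77M77MM77M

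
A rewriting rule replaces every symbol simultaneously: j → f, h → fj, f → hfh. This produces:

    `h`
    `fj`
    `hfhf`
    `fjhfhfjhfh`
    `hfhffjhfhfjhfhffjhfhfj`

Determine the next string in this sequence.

Rewriting the 22 symbols of hfhffjhfhfjhfhffjhfhfj one by one yields fj hfh fj hfh hfh f fj hfh fj hfh f fj hfh fj hfh hfh f fj hfh fj hfh f; concatenated:

fjhfhfjhfhhfhffjhfhfjhfhffjhfhfjhfhhfhffjhfhfjhfhf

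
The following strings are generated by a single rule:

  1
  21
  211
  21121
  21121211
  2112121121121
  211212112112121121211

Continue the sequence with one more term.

2112121121121211212112112121121121

Each term (from the third on) is the previous term followed by the one before it: term 3 = 21·1 = 211.
Continuing: 211212112112121121211 · 2112121121121 gives term 8.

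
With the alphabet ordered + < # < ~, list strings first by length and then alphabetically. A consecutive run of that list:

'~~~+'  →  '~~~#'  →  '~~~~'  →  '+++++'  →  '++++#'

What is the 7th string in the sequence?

Stepping forward 2 times from ++++#: ++++# → ++++~, then the target.

+++#+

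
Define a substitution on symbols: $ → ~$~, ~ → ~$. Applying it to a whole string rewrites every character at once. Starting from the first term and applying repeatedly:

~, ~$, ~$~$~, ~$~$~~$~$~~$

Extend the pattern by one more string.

~$~$~~$~$~~$~$~$~~$~$~~$~$~$~

Apply φ to ~$~$~~$~$~~$ symbol by symbol: ~→~$, $→~$~, ~→~$, $→~$~, ~→~$, ~→~$, $→~$~, ~→~$, $→~$~, ~→~$, ~→~$, $→~$~; joined: ~$ ~$~ ~$ ~$~ ~$ ~$ ~$~ ~$ ~$~ ~$ ~$ ~$~.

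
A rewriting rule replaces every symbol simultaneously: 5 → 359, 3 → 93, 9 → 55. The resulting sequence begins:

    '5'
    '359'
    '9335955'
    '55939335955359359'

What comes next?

φ(55939335955359359) expands symbol-by-symbol to 359 359 55 93 55 93 93 359 55 359 359 93 359 55 93 359 55; joining the 17 pieces gives the next term.

35935955935593933595535935993359559335955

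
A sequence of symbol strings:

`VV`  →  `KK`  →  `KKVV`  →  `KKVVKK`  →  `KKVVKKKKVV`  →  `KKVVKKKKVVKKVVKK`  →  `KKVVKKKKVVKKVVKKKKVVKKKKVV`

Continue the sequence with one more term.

KKVVKKKKVVKKVVKKKKVVKKKKVVKKVVKKKKVVKKVVKK

From term 3 onward, concatenate the last term with the second-to-last: KK·VV = KKVV, KKVV·KK = KKVVKK, …
The next term joins KKVVKKKKVVKKVVKKKKVVKKKKVV and KKVVKKKKVVKKVVKK.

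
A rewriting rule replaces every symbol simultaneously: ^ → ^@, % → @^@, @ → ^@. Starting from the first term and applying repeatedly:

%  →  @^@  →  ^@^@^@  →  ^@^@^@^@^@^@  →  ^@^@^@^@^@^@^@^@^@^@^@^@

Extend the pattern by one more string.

^@^@^@^@^@^@^@^@^@^@^@^@^@^@^@^@^@^@^@^@^@^@^@^@

Applying the rule to each of the 24 symbols of ^@^@^@^@^@^@^@^@^@^@^@^@ gives the pieces ^@ ^@ ^@ ^@ ^@ ^@ ^@ ^@ ^@ ^@ ^@ ^@ ^@ ^@ ^@ ^@ ^@ ^@ ^@ ^@ ^@ ^@ ^@ ^@, which concatenate to the answer.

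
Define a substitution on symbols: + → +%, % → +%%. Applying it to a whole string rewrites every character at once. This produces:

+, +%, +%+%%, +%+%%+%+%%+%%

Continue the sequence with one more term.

Applying the rule to each of the 13 symbols of +%+%%+%+%%+%% gives the pieces +% +%% +% +%% +%% +% +%% +% +%% +%% +% +%% +%%, which concatenate to the answer.

+%+%%+%+%%+%%+%+%%+%+%%+%%+%+%%+%%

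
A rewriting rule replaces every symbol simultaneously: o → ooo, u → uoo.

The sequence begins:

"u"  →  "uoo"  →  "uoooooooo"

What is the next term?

Rewriting each symbol of uoooooooo: u→uoo, o→ooo, o→ooo, o→ooo, o→ooo, o→ooo, o→ooo, o→ooo, o→ooo, which concatenates to uoo ooo ooo ooo ooo ooo ooo ooo ooo.

uoooooooooooooooooooooooooo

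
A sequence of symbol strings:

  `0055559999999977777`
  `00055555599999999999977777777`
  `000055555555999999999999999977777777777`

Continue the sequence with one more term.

Term n consists of n 0's, followed by 2n 5's, followed by 4n 9's, followed by 3n-1 7's, where the shown terms are n = 2, 3, 4.
At n = 5 the blocks have lengths 5, 10, 20, 14.

0000055555555559999999999999999999977777777777777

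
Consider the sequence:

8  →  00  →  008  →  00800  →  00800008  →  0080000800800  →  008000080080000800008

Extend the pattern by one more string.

0080000800800008000080080000800800

This is a Fibonacci-style word recurrence s(k) = s(k−1)·s(k−2): e.g. 00·8 = 008.
The next term joins 008000080080000800008 and 0080000800800.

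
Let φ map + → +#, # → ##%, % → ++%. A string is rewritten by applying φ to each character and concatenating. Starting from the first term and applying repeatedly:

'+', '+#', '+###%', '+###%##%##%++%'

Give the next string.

φ(+###%##%##%++%) expands symbol-by-symbol to +# ##% ##% ##% ++% ##% ##% ++% ##% ##% ++% +# +# ++%; joining the 14 pieces gives the next term.

+###%##%##%++%##%##%++%##%##%++%+#+#++%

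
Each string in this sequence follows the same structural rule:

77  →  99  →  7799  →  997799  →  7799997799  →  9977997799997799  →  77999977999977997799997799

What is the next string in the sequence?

997799779999779977999977999977997799997799

From term 3 onward, concatenate the second-to-last term with the last: 77·99 = 7799, 99·7799 = 997799, …
Continuing: 9977997799997799 · 77999977999977997799997799 gives term 8.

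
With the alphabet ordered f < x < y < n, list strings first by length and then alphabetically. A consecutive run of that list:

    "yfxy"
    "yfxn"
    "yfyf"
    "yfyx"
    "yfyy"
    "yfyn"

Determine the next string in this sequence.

yfnf

The successor of yfyn increments the rightmost position that isn't already n and resets every position after it to f.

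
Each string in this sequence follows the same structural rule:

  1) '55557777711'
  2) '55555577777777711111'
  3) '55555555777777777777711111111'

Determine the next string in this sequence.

Reading off run lengths: 5 runs 4, 6, 8; 7 runs 5, 9, 13; 1 runs 2, 5, 8 — each is linear in n (n = 1, 2, …).
Setting n = 4 gives 10, 17, 11 characters in each block.

55555555557777777777777777711111111111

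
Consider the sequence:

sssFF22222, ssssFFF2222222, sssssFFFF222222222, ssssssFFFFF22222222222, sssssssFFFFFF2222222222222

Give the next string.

The n-th term is n+1 s's then n F's then 2n+1 2's, where the shown terms are n = 2, 3, 4, 5, 6.
At n = 7 the blocks have lengths 8, 7, 15.

ssssssssFFFFFFF222222222222222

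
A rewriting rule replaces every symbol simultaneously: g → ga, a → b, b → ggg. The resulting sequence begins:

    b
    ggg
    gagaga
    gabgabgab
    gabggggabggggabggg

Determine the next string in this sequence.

Rewriting the 18 symbols of gabggggabggggabggg one by one yields ga b ggg ga ga ga ga b ggg ga ga ga ga b ggg ga ga ga; concatenated:

gabggggagagagabggggagagagabggggagaga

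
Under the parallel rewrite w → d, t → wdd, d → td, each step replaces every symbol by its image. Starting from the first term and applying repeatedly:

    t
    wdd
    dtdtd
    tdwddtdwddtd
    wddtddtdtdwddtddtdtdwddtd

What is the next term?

dtdtdwddtdtdwddtdwddtddtdtdwddtdtdwddtdwddtddtdtdwddtd

Applying the rule to each of the 25 symbols of wddtddtdtdwddtddtdtdwddtd gives the pieces d td td wdd td td wdd td wdd td d td td wdd td td wdd td wdd td d td td wdd td, which concatenate to the answer.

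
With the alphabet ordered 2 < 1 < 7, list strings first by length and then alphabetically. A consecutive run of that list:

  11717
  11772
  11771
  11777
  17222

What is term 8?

Continuing the enumeration 3 steps past 17222: 17222 → 17221 → 17227 → (answer).

17212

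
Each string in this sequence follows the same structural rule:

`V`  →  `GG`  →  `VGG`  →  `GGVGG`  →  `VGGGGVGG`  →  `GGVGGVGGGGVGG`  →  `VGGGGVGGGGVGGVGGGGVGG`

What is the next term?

GGVGGVGGGGVGGVGGGGVGGGGVGGVGGGGVGG

From term 3 onward, concatenate the second-to-last term with the last: V·GG = VGG, GG·VGG = GGVGG, …
Continuing: GGVGGVGGGGVGG · VGGGGVGGGGVGGVGGGGVGG gives term 8.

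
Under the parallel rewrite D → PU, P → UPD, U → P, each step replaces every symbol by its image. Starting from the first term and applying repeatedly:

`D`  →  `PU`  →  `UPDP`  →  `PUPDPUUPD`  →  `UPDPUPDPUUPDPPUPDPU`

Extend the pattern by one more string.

Rewriting the 19 symbols of UPDPUPDPUUPDPPUPDPU one by one yields P UPD PU UPD P UPD PU UPD P P UPD PU UPD UPD P UPD PU UPD P; concatenated:

PUPDPUUPDPUPDPUUPDPPUPDPUUPDUPDPUPDPUUPDP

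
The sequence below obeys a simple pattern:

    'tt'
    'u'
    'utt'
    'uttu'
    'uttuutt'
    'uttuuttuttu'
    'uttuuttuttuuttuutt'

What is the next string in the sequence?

This is a Fibonacci-style word recurrence s(k) = s(k−1)·s(k−2): e.g. u·tt = utt.
The next term joins uttuuttuttuuttuutt and uttuuttuttu.

uttuuttuttuuttuuttuttuuttuttu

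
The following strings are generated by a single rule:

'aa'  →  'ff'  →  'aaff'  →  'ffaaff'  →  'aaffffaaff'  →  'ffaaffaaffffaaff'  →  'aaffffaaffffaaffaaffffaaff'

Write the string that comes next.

ffaaffaaffffaaffaaffffaaffffaaffaaffffaaff

This is a Fibonacci-style word recurrence s(k) = s(k−2)·s(k−1): e.g. aa·ff = aaff.
So term 8 is ffaaffaaffffaaff·aaffffaaffffaaffaaffffaaff.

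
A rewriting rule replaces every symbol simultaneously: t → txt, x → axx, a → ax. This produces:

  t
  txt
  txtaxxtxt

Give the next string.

txtaxxtxtaxaxxaxxtxtaxxtxt

Apply φ to txtaxxtxt symbol by symbol: t→txt, x→axx, t→txt, a→ax, x→axx, x→axx, t→txt, x→axx, t→txt; joined: txt axx txt ax axx axx txt axx txt.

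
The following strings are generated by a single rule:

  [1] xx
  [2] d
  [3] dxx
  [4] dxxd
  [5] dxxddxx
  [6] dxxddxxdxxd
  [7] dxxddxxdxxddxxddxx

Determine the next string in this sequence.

This is a Fibonacci-style word recurrence s(k) = s(k−1)·s(k−2): e.g. d·xx = dxx.
So term 8 is dxxddxxdxxddxxddxx·dxxddxxdxxd.

dxxddxxdxxddxxddxxdxxddxxdxxd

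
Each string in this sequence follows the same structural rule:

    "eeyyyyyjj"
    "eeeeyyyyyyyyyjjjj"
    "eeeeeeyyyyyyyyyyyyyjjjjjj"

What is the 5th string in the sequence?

The n-th term is 2n e's then 4n+1 y's then 2n j's (n = 1, 2, …).
At n = 5 the blocks have lengths 10, 21, 10.

eeeeeeeeeeyyyyyyyyyyyyyyyyyyyyyjjjjjjjjjj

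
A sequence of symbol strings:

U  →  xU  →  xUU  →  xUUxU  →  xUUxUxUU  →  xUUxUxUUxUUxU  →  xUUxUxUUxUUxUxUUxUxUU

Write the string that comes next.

xUUxUxUUxUUxUxUUxUxUUxUUxUxUUxUUxU

From term 3 onward, concatenate the last term with the second-to-last: xU·U = xUU, xUU·xU = xUUxU, …
The next term joins xUUxUxUUxUUxUxUUxUxUU and xUUxUxUUxUUxU.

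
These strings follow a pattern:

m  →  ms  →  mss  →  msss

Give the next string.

mssss

Every step adds s to the end: s(k+1) = s(k)·s.
One more step from msss gives the answer.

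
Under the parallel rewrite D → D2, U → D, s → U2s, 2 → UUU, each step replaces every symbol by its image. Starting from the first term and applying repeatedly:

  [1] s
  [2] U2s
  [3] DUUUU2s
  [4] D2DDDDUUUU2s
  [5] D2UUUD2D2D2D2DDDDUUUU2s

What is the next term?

D2UUUDDDD2UUUD2UUUD2UUUD2UUUD2D2D2D2DDDDUUUU2s

Applying the rule to each of the 23 symbols of D2UUUD2D2D2D2DDDDUUUU2s gives the pieces D2 UUU D D D D2 UUU D2 UUU D2 UUU D2 UUU D2 D2 D2 D2 D D D D UUU U2s, which concatenate to the answer.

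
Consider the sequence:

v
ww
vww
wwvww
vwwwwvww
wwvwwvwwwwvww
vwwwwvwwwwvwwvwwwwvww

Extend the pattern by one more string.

Each term (from the third on) is the two preceding terms concatenated in order: term 3 = v·ww = vww.
Continuing: wwvwwvwwwwvww · vwwwwvwwwwvwwvwwwwvww gives term 8.

wwvwwvwwwwvwwvwwwwvwwwwvwwvwwwwvww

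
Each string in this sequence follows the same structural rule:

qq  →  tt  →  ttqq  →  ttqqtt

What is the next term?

ttqqttttqq

From term 3 onward, concatenate the last term with the second-to-last: tt·qq = ttqq, ttqq·tt = ttqqtt, …
Continuing: ttqqtt · ttqq gives term 5.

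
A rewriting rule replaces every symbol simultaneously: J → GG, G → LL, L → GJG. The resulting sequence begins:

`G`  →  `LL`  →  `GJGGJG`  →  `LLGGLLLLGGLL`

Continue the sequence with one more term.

GJGGJGLLLLGJGGJGGJGGJGLLLLGJGGJG

Expanding LLGGLLLLGGLL: L→GJG, L→GJG, G→LL, G→LL, L→GJG, L→GJG, L→GJG, L→GJG, G→LL, G→LL, L→GJG, L→GJG. Concatenated: GJG GJG LL LL GJG GJG GJG GJG LL LL GJG GJG.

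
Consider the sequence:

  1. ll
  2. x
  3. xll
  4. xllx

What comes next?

Each term (from the third on) is the previous term followed by the one before it: term 3 = x·ll = xll.
So term 5 is xllx·xll.

xllxxll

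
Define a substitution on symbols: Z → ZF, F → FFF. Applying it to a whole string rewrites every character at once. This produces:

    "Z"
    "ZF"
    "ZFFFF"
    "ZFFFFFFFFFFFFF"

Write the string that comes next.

Replace each of the 14 characters of ZFFFFFFFFFFFFF in place — ZF FFF FFF FFF FFF FFF FFF FFF FFF FFF FFF FFF FFF FFF — and concatenate.

ZFFFFFFFFFFFFFFFFFFFFFFFFFFFFFFFFFFFFFFFF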